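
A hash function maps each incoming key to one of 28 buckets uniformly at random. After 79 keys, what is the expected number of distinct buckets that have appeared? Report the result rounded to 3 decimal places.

26.417

For each bucket, P(seen in 79 keys) = 1 - (27/28)^79 = 0.9435.
By linearity of expectation, E[distinct seen] = 28·(1 - (27/28)^79) = 26.4173.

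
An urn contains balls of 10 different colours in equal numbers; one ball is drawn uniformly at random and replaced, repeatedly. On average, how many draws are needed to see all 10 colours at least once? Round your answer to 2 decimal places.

29.29

After k distinct colours have appeared, the next draw gives a new one with probability (10-k)/10, so the expected wait for the (k+1)-th is 10/(10-k).
E[T] = 10/10 + 10/9 + 10/8 + ... + 10/2 + 10/1 = 10·H_{10}.
H_{10} = 2.929, so E[T] = 29.290.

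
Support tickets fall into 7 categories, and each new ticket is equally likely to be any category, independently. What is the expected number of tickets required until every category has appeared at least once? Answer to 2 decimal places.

The wait to go from k to k+1 distinct categories is geometric with mean 7/(7-k).
E[T] = 7/7 + 7/6 + 7/5 + ... + 7/2 + 7/1 = 7·H_{7}.
H_{7} = 2.593, so E[T] = 18.150.

18.15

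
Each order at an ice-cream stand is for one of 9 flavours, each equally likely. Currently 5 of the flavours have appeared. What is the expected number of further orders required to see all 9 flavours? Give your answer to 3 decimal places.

The wait to go from k to k+1 distinct flavours is geometric with mean 9/(9-k).
Sum over k = 5,...,8: E = 9/4 + 9/3 + 9/2 + 9/1 = 18.7500.

18.750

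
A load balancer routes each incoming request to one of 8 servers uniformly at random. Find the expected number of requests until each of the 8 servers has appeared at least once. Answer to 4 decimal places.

21.7429

After k distinct servers have appeared, the next request gives a new one with probability (8-k)/8, so the expected wait for the (k+1)-th is 8/(8-k).
E[T] = 8/8 + 8/7 + 8/6 + ... + 8/2 + 8/1 = 8·H_{8}.
H_{8} = 2.71786, so E[T] = 21.74286.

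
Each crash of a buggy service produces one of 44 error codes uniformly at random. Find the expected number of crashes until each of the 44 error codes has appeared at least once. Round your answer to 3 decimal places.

Split into phases: going from k distinct to k+1 distinct takes on average 44/(44-k) crashes.
E[T] = 44/44 + 44/43 + 44/42 + ... + 44/2 + 44/1 = 44·H_{44}.
H_{44} = 4.3727, so E[T] = 192.3999.

192.400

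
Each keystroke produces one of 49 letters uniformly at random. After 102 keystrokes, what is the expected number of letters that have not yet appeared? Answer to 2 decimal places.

5.98

For each letter, P(unseen after 102) = (48/49)^102 = 0.122.
By linearity of expectation, E[unseen] = 49·(48/49)^102 = 5.981.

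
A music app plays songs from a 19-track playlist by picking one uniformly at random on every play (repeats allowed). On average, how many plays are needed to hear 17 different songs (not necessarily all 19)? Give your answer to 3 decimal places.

With k distinct songs already seen, the next new one arrives after an expected 19/(19-k) plays.
Sum over k = 0,...,16: E = 19/19 + 19/18 + 19/17 + ... + 19/4 + 19/3 = 38.9071.

38.907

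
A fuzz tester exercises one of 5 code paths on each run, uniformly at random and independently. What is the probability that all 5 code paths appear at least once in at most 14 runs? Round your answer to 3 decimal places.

0.788

By inclusion–exclusion over which code paths are missing,
P(all seen) = Σ_{j=0}^{5} (-1)^j C(5,j)((5-j)/5)^14
= 1.0000 - 0.2199 + 0.0078 - 0.0000 + 0.0000 - 0.0000
= 0.7879.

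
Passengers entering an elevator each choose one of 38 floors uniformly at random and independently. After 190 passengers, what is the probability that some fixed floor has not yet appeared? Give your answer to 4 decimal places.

Each passenger misses the fixed floor with probability (38-1)/38 = 37/38, independently.
P(still missing after 190) = (37/38)^190 = 0.00630.

0.0063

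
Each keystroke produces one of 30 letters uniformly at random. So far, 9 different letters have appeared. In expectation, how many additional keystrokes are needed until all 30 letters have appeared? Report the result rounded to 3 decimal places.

The wait to go from k to k+1 distinct letters is geometric with mean 30/(30-k).
Sum over k = 9,...,29: E = 30/21 + 30/20 + 30/19 + ... + 30/2 + 30/1 = 109.3608.

109.361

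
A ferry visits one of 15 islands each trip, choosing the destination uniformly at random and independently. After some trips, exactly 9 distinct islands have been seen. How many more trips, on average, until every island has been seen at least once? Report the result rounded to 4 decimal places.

With k distinct islands already seen, the next new one takes an expected 15/(15-k) trips.
Sum over k = 9,...,14: E = 15/6 + 15/5 + 15/4 + 15/3 + 15/2 + 15/1 = 36.75000.

36.7500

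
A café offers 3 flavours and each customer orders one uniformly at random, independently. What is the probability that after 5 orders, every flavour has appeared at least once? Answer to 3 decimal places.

Let A_i be the event that flavour i is missing after 5 orders. By inclusion–exclusion on the A_i,
P(all seen) = Σ_{j=0}^{3} (-1)^j C(3,j)((3-j)/3)^5
= 1.0000 - 0.3951 + 0.0123 - 0.0000
= 0.6173.

0.617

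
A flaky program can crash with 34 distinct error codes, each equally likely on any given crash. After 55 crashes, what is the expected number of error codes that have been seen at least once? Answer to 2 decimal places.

For each error code, P(seen in 55 crashes) = 1 - (33/34)^55 = 0.806.
By linearity of expectation, E[distinct seen] = 34·(1 - (33/34)^55) = 27.417.

27.42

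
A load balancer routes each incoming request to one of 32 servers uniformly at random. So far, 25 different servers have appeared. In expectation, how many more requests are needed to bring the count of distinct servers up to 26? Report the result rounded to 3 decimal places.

From k distinct to k+1 distinct takes on average 32/(32-k) requests.
Only the k = 25 term is needed: E = 32/7 = 4.5714.

4.571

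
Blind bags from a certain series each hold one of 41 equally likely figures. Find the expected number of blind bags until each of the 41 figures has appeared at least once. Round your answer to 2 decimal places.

The wait to go from k to k+1 distinct figures is geometric with mean 41/(41-k).
E[T] = 41/41 + 41/40 + 41/39 + ... + 41/2 + 41/1 = 41·H_{41}.
H_{41} = 4.303, so E[T] = 176.420.

176.42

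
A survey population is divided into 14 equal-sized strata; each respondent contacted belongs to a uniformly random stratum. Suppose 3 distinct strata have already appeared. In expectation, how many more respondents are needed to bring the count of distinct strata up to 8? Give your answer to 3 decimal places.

The wait to go from k to k+1 distinct strata is geometric with mean 14/(14-k).
Sum over k = 3,...,7: E = 14/11 + 14/10 + 14/9 + 14/8 + 14/7 = 7.9783.

7.978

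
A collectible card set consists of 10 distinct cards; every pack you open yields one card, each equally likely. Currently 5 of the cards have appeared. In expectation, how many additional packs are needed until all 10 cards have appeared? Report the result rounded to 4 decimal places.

22.8333

With k distinct cards already seen, the next new one takes an expected 10/(10-k) packs.
Sum over k = 5,...,9: E = 10/5 + 10/4 + 10/3 + 10/2 + 10/1 = 22.83333.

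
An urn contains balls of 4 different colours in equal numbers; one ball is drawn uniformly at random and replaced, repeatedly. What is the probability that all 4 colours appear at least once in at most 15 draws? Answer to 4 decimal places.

Let A_i be the event that colour i is missing after 15 draws. By inclusion–exclusion on the A_i,
P(all seen) = Σ_{j=0}^{4} (-1)^j C(4,j)((4-j)/4)^15
= 1.00000 - 0.05345 + 0.00018 - 0.00000 + 0.00000
= 0.94673.

0.9467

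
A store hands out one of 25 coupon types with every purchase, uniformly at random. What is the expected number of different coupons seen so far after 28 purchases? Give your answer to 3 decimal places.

17.029

For each coupon, P(seen in 28 purchases) = 1 - (24/25)^28 = 0.6811.
By linearity of expectation, E[distinct seen] = 25·(1 - (24/25)^28) = 17.0286.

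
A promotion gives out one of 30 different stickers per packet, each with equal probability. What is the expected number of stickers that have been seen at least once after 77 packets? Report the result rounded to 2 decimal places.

27.79

For each sticker, P(seen in 77 packets) = 1 - (29/30)^77 = 0.926.
By linearity of expectation, E[distinct seen] = 30·(1 - (29/30)^77) = 27.795.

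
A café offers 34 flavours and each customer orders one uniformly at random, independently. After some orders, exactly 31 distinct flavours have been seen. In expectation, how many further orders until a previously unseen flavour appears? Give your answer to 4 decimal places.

11.3333

Each order yields a new flavour with probability (34-31)/34 = 3/34, so the wait is geometric with mean 34/3.
E = 34/3 = 11.33333.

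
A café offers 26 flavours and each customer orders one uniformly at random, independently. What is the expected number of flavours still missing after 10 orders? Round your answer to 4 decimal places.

For each flavour, P(unseen after 10) = (25/26)^10 = 0.67556.
By linearity of expectation, E[unseen] = 26·(25/26)^10 = 17.56467.

17.5647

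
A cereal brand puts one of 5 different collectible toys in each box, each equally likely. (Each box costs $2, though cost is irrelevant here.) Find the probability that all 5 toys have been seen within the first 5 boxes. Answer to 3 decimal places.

0.038

By inclusion–exclusion over which toys are missing,
P(all seen) = Σ_{j=0}^{5} (-1)^j C(5,j)((5-j)/5)^5
= 1.0000 - 1.6384 + 0.7776 - 0.1024 + 0.0016 - 0.0000
= 0.0384.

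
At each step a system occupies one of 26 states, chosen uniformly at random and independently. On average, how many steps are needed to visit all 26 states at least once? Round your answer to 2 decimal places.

After k distinct states have appeared, the next step gives a new one with probability (26-k)/26, so the expected wait for the (k+1)-th is 26/(26-k).
E[T] = 26/26 + 26/25 + 26/24 + ... + 26/2 + 26/1 = 26·H_{26}.
H_{26} = 3.854, so E[T] = 100.215.

100.21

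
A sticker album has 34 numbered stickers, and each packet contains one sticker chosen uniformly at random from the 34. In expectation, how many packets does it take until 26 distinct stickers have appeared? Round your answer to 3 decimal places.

47.612

With k distinct stickers already seen, the next new one arrives after an expected 34/(34-k) packets.
Sum over k = 0,...,25: E = 34/34 + 34/33 + 34/32 + ... + 34/10 + 34/9 = 47.6120.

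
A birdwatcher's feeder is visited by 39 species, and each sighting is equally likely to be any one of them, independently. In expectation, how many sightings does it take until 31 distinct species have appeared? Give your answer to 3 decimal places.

With k distinct species already seen, the next new one arrives after an expected 39/(39-k) sightings.
Sum over k = 0,...,30: E = 39/39 + 39/38 + 39/37 + ... + 39/10 + 39/9 = 59.8917.

59.892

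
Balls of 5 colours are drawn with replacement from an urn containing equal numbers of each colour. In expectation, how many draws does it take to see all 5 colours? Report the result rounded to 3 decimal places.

11.417

Split into phases: going from k distinct to k+1 distinct takes on average 5/(5-k) draws.
E[T] = 5/5 + 5/4 + 5/3 + 5/2 + 5/1 = 5·H_{5}.
H_{5} = 2.2833, so E[T] = 11.4167.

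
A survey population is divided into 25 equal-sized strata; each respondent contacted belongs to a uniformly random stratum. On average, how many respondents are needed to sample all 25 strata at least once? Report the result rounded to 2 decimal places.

95.40

The wait to go from k to k+1 distinct strata is geometric with mean 25/(25-k).
E[T] = 25/25 + 25/24 + 25/23 + ... + 25/2 + 25/1 = 25·H_{25}.
H_{25} = 3.816, so E[T] = 95.399.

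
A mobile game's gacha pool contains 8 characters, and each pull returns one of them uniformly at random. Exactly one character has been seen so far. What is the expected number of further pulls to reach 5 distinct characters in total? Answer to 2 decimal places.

From k distinct to k+1 distinct takes on average 8/(8-k) pulls.
Sum over k = 1,...,4: E = 8/7 + 8/6 + 8/5 + 8/4 = 6.076.

6.08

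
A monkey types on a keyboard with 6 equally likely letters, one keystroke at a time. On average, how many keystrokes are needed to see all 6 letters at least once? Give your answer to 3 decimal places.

14.700

After k distinct letters have appeared, the next keystroke gives a new one with probability (6-k)/6, so the expected wait for the (k+1)-th is 6/(6-k).
E[T] = 6/6 + 6/5 + 6/4 + 6/3 + 6/2 + 6/1 = 6·H_{6}.
H_{6} = 2.4500, so E[T] = 14.7000.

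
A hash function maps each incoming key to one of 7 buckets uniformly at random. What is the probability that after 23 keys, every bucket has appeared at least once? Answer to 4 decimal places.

By inclusion–exclusion over which buckets are missing,
P(all seen) = Σ_{j=0}^{7} (-1)^j C(7,j)((7-j)/7)^23
= 1.00000 - 0.20199 + 0.00915 - 0.00009 + 0.00000 - 0.00000 + 0.00000 - 0.00000
= 0.80707.

0.8071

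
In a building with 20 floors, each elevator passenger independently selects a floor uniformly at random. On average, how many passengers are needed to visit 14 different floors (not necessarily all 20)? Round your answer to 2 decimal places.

Going from k to k+1 distinct takes a geometric number of passengers with mean 20/(20-k).
Sum over k = 0,...,13: E = 20/20 + 20/19 + 20/18 + ... + 20/8 + 20/7 = 22.955.

22.95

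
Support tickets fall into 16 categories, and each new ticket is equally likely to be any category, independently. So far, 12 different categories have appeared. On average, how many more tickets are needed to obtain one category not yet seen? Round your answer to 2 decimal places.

4.00

The number of tickets until the next new category is geometric with success probability 4/16, so its mean is 16/4.
E = 16/4 = 4.000.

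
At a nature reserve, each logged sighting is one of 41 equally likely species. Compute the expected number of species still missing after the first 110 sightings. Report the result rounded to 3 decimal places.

2.711

For each species, P(unseen after 110) = (40/41)^110 = 0.0661.
By linearity of expectation, E[unseen] = 41·(40/41)^110 = 2.7112.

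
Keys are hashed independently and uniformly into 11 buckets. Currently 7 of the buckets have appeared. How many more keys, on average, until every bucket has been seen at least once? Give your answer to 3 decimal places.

The wait to go from k to k+1 distinct buckets is geometric with mean 11/(11-k).
Sum over k = 7,...,10: E = 11/4 + 11/3 + 11/2 + 11/1 = 22.9167.

22.917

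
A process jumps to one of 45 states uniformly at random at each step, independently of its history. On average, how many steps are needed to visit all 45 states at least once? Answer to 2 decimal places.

The wait to go from k to k+1 distinct states is geometric with mean 45/(45-k).
E[T] = 45/45 + 45/44 + 45/43 + ... + 45/2 + 45/1 = 45·H_{45}.
H_{45} = 4.395, so E[T] = 197.773.

197.77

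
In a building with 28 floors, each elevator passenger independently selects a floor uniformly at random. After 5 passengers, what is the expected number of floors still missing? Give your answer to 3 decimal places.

For each floor, P(unseen after 5) = (27/28)^5 = 0.8337.
By linearity of expectation, E[unseen] = 28·(27/28)^5 = 23.3446.

23.345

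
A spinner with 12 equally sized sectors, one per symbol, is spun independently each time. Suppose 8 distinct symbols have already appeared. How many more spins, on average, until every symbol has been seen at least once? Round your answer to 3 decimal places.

The wait to go from k to k+1 distinct symbols is geometric with mean 12/(12-k).
Sum over k = 8,...,11: E = 12/4 + 12/3 + 12/2 + 12/1 = 25.0000.

25.000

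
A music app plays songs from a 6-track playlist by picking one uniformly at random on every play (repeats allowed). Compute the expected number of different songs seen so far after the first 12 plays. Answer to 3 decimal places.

5.327

For each song, P(seen in 12 plays) = 1 - (5/6)^12 = 0.8878.
By linearity of expectation, E[distinct seen] = 6·(1 - (5/6)^12) = 5.3271.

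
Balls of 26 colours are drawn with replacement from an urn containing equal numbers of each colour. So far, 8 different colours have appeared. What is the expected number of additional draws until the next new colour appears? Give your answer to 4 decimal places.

The number of draws until the next new colour is geometric with success probability 18/26, so its mean is 26/18.
E = 26/18 = 1.44444.

1.4444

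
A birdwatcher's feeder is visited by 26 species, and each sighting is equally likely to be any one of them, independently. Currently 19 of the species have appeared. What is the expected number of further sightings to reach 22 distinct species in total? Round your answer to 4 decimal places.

The wait to go from k to k+1 distinct species is geometric with mean 26/(26-k).
Sum over k = 19,...,21: E = 26/7 + 26/6 + 26/5 = 13.24762.

13.2476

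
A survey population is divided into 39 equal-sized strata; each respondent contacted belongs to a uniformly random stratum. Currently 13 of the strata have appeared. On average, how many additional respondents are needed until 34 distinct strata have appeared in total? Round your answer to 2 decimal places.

61.27

The wait to go from k to k+1 distinct strata is geometric with mean 39/(39-k).
Sum over k = 13,...,33: E = 39/26 + 39/25 + 39/24 + ... + 39/7 + 39/6 = 61.272.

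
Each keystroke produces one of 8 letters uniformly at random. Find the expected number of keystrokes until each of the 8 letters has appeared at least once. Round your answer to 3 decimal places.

The wait to go from k to k+1 distinct letters is geometric with mean 8/(8-k).
E[T] = 8/8 + 8/7 + 8/6 + ... + 8/2 + 8/1 = 8·H_{8}.
H_{8} = 2.7179, so E[T] = 21.7429.

21.743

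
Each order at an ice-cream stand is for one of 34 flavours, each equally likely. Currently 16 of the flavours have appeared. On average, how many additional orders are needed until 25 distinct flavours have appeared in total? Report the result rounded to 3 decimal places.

From k distinct to k+1 distinct takes on average 34/(34-k) orders.
Sum over k = 16,...,24: E = 34/18 + 34/17 + 34/16 + ... + 34/11 + 34/10 = 22.6488.

22.649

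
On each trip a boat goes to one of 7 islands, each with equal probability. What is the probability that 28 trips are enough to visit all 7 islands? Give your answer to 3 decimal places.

Let A_i be the event that island i is missing after 28 trips. By inclusion–exclusion on the A_i,
P(all seen) = Σ_{j=0}^{7} (-1)^j C(7,j)((7-j)/7)^28
= 1.0000 - 0.0935 + 0.0017 - 0.0000 + 0.0000 - 0.0000 + 0.0000 - 0.0000
= 0.9082.

0.908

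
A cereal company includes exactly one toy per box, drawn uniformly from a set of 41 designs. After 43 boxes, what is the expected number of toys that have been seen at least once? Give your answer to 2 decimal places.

26.82

For each toy, P(seen in 43 boxes) = 1 - (40/41)^43 = 0.654.
By linearity of expectation, E[distinct seen] = 41·(1 - (40/41)^43) = 26.821.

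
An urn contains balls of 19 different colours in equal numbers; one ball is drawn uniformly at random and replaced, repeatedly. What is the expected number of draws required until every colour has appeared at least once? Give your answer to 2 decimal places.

Split into phases: going from k distinct to k+1 distinct takes on average 19/(19-k) draws.
E[T] = 19/19 + 19/18 + 19/17 + ... + 19/2 + 19/1 = 19·H_{19}.
H_{19} = 3.548, so E[T] = 67.407.

67.41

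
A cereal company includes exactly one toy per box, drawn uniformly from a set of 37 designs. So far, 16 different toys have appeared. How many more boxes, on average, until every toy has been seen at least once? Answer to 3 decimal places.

134.878

The wait to go from k to k+1 distinct toys is geometric with mean 37/(37-k).
Sum over k = 16,...,36: E = 37/21 + 37/20 + 37/19 + ... + 37/2 + 37/1 = 134.8783.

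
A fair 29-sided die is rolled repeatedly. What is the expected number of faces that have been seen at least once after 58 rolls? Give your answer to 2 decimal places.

For each face, P(seen in 58 rolls) = 1 - (28/29)^58 = 0.869.
By linearity of expectation, E[distinct seen] = 29·(1 - (28/29)^58) = 25.211.

25.21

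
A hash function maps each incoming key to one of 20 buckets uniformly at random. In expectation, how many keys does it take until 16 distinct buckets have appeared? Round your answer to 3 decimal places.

30.288

Going from k to k+1 distinct takes a geometric number of keys with mean 20/(20-k).
Sum over k = 0,...,15: E = 20/20 + 20/19 + 20/18 + ... + 20/6 + 20/5 = 30.2881.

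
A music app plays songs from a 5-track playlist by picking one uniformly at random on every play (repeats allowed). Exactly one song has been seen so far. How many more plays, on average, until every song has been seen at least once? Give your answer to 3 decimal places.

10.417

With k distinct songs already seen, the next new one takes an expected 5/(5-k) plays.
Sum over k = 1,...,4: E = 5/4 + 5/3 + 5/2 + 5/1 = 10.4167.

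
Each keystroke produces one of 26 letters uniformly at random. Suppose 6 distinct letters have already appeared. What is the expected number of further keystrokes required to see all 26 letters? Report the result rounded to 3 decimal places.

The wait to go from k to k+1 distinct letters is geometric with mean 26/(26-k).
Sum over k = 6,...,25: E = 26/20 + 26/19 + 26/18 + ... + 26/2 + 26/1 = 93.5412.

93.541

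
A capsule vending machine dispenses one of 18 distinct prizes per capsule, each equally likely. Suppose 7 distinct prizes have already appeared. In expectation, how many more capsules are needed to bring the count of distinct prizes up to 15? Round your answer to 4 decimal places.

With k distinct prizes already seen, the next new one takes an expected 18/(18-k) capsules.
Sum over k = 7,...,14: E = 18/11 + 18/10 + 18/9 + ... + 18/5 + 18/4 = 21.35779.

21.3578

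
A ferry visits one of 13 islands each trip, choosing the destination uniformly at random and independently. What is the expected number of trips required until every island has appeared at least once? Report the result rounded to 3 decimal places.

After k distinct islands have appeared, the next trip gives a new one with probability (13-k)/13, so the expected wait for the (k+1)-th is 13/(13-k).
E[T] = 13/13 + 13/12 + 13/11 + ... + 13/2 + 13/1 = 13·H_{13}.
H_{13} = 3.1801, so E[T] = 41.3417.

41.342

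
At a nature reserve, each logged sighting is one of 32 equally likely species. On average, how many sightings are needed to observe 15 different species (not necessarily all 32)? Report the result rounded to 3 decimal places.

19.806

Going from k to k+1 distinct takes a geometric number of sightings with mean 32/(32-k).
Sum over k = 0,...,14: E = 32/32 + 32/31 + 32/30 + ... + 32/19 + 32/18 = 19.8062.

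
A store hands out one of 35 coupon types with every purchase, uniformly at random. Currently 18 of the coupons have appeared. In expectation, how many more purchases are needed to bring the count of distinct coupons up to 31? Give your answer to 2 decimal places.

With k distinct coupons already seen, the next new one takes an expected 35/(35-k) purchases.
Sum over k = 18,...,30: E = 35/17 + 35/16 + 35/15 + ... + 35/6 + 35/5 = 47.468.

47.47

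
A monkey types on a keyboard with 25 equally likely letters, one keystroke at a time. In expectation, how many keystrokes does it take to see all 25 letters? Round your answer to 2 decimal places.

95.40

Split into phases: going from k distinct to k+1 distinct takes on average 25/(25-k) keystrokes.
E[T] = 25/25 + 25/24 + 25/23 + ... + 25/2 + 25/1 = 25·H_{25}.
H_{25} = 3.816, so E[T] = 95.399.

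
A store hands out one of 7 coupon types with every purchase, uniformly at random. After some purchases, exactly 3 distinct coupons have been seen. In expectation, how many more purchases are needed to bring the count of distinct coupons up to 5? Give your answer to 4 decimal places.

With k distinct coupons already seen, the next new one takes an expected 7/(7-k) purchases.
Sum over k = 3,...,4: E = 7/4 + 7/3 = 4.08333.

4.0833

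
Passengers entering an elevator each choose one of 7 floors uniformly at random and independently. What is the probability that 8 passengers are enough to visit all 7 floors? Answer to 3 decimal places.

0.024

Let A_i be the event that floor i is missing after 8 passengers. By inclusion–exclusion on the A_i,
P(all seen) = Σ_{j=0}^{7} (-1)^j C(7,j)((7-j)/7)^8
= 1.0000 - 2.0395 + 1.4230 - 0.3979 + 0.0398 - 0.0009 + 0.0000 - 0.0000
= 0.0245.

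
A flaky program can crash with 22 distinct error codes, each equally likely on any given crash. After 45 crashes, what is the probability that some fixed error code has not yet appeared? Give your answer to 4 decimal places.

Each crash misses the fixed error code with probability (22-1)/22 = 21/22, independently.
P(still missing after 45) = (21/22)^45 = 0.12327.

0.1233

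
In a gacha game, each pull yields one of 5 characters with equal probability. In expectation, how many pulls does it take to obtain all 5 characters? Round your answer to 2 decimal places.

Split into phases: going from k distinct to k+1 distinct takes on average 5/(5-k) pulls.
E[T] = 5/5 + 5/4 + 5/3 + 5/2 + 5/1 = 5·H_{5}.
H_{5} = 2.283, so E[T] = 11.417.

11.42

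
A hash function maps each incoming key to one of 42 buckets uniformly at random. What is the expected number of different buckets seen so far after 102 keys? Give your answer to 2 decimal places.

For each bucket, P(seen in 102 keys) = 1 - (41/42)^102 = 0.914.
By linearity of expectation, E[distinct seen] = 42·(1 - (41/42)^102) = 38.404.

38.40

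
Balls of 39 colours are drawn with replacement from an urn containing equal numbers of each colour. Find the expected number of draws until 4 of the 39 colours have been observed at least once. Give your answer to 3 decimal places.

4.164

Going from k to k+1 distinct takes a geometric number of draws with mean 39/(39-k).
Sum over k = 0,...,3: E = 39/39 + 39/38 + 39/37 + 39/36 = 4.1637.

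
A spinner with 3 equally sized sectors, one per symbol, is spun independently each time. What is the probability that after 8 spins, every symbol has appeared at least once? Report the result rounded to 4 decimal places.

Let A_i be the event that symbol i is missing after 8 spins. By inclusion–exclusion on the A_i,
P(all seen) = Σ_{j=0}^{3} (-1)^j C(3,j)((3-j)/3)^8
= 1.00000 - 0.11706 + 0.00046 - 0.00000
= 0.88340.

0.8834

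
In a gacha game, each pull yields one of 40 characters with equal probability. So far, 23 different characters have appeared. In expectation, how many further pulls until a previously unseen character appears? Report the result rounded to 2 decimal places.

The number of pulls until the next new character is geometric with success probability 17/40, so its mean is 40/17.
E = 40/17 = 2.353.

2.35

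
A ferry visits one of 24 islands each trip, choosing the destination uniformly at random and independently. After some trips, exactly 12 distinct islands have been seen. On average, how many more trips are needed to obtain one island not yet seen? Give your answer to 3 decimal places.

2.000

Each trip yields a new island with probability (24-12)/24 = 12/24, so the wait is geometric with mean 24/12.
E = 24/12 = 2.0000.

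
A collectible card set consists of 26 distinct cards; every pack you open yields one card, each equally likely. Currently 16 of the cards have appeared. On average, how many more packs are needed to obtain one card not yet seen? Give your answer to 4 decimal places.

The number of packs until the next new card is geometric with success probability 10/26, so its mean is 26/10.
E = 26/10 = 2.60000.

2.6000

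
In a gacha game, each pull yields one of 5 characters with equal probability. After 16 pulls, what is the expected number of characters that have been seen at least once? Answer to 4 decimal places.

4.8593

For each character, P(seen in 16 pulls) = 1 - (4/5)^16 = 0.97185.
By linearity of expectation, E[distinct seen] = 5·(1 - (4/5)^16) = 4.85926.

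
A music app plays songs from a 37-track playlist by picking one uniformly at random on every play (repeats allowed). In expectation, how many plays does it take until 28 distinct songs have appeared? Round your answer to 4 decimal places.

50.7869

With k distinct songs already seen, the next new one arrives after an expected 37/(37-k) plays.
Sum over k = 0,...,27: E = 37/37 + 37/36 + 37/35 + ... + 37/11 + 37/10 = 50.78686.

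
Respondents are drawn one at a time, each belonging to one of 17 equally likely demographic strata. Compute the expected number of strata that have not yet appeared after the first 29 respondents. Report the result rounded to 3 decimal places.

2.930

For each stratum, P(unseen after 29) = (16/17)^29 = 0.1724.
By linearity of expectation, E[unseen] = 17·(16/17)^29 = 2.9303.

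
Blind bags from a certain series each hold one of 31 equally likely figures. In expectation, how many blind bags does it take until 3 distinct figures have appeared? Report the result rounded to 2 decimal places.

3.10

Going from k to k+1 distinct takes a geometric number of blind bags with mean 31/(31-k).
Sum over k = 0,...,2: E = 31/31 + 31/30 + 31/29 = 3.102.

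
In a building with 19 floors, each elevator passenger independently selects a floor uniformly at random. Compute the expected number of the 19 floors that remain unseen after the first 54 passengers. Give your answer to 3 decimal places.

For each floor, P(unseen after 54) = (18/19)^54 = 0.0540.
By linearity of expectation, E[unseen] = 19·(18/19)^54 = 1.0251.

1.025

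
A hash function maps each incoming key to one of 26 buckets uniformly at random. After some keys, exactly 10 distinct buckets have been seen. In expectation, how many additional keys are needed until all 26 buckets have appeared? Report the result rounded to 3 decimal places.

With k distinct buckets already seen, the next new one takes an expected 26/(26-k) keys.
Sum over k = 10,...,25: E = 26/16 + 26/15 + 26/14 + ... + 26/2 + 26/1 = 87.8990.

87.899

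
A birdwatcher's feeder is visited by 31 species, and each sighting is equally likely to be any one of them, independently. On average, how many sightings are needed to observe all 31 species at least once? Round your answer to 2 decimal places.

124.84

Split into phases: going from k distinct to k+1 distinct takes on average 31/(31-k) sightings.
E[T] = 31/31 + 31/30 + 31/29 + ... + 31/2 + 31/1 = 31·H_{31}.
H_{31} = 4.027, so E[T] = 124.845.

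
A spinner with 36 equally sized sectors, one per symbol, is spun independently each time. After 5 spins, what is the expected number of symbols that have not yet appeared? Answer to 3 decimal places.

For each symbol, P(unseen after 5) = (35/36)^5 = 0.8686.
By linearity of expectation, E[unseen] = 36·(35/36)^5 = 31.2702.

31.270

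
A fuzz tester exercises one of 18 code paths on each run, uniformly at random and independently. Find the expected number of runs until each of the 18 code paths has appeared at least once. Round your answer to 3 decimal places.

The wait to go from k to k+1 distinct code paths is geometric with mean 18/(18-k).
E[T] = 18/18 + 18/17 + 18/16 + ... + 18/2 + 18/1 = 18·H_{18}.
H_{18} = 3.4951, so E[T] = 62.9119.

62.912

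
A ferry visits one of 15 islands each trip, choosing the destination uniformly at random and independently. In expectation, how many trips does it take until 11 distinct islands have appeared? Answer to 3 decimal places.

Going from k to k+1 distinct takes a geometric number of trips with mean 15/(15-k).
Sum over k = 0,...,10: E = 15/15 + 15/14 + 15/13 + ... + 15/6 + 15/5 = 18.5234.

18.523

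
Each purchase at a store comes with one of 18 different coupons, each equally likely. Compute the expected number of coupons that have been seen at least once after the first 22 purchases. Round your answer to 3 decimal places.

For each coupon, P(seen in 22 purchases) = 1 - (17/18)^22 = 0.7156.
By linearity of expectation, E[distinct seen] = 18·(1 - (17/18)^22) = 12.8814.

12.881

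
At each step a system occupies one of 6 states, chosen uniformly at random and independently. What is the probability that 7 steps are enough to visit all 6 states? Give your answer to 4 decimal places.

0.0540

By inclusion–exclusion over which states are missing,
P(all seen) = Σ_{j=0}^{6} (-1)^j C(6,j)((6-j)/6)^7
= 1.00000 - 1.67449 + 0.87791 - 0.15625 + 0.00686 - 0.00002 + 0.00000
= 0.05401.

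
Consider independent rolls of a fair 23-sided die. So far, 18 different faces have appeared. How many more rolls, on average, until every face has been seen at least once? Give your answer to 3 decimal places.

The wait to go from k to k+1 distinct faces is geometric with mean 23/(23-k).
Sum over k = 18,...,22: E = 23/5 + 23/4 + 23/3 + 23/2 + 23/1 = 52.5167.

52.517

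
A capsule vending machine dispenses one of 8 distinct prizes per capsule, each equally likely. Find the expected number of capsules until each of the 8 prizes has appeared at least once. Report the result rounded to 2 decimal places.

21.74

After k distinct prizes have appeared, the next capsule gives a new one with probability (8-k)/8, so the expected wait for the (k+1)-th is 8/(8-k).
E[T] = 8/8 + 8/7 + 8/6 + ... + 8/2 + 8/1 = 8·H_{8}.
H_{8} = 2.718, so E[T] = 21.743.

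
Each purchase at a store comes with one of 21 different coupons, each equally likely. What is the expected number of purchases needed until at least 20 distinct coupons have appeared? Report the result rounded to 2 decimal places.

55.55

With k distinct coupons already seen, the next new one arrives after an expected 21/(21-k) purchases.
Sum over k = 0,...,19: E = 21/21 + 21/20 + 21/19 + ... + 21/3 + 21/2 = 55.553.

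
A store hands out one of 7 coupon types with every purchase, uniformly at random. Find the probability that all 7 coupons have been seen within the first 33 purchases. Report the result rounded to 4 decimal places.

0.9571

Let A_i be the event that coupon i is missing after 33 purchases. By inclusion–exclusion on the A_i,
P(all seen) = Σ_{j=0}^{7} (-1)^j C(7,j)((7-j)/7)^33
= 1.00000 - 0.04324 + 0.00032 - 0.00000 + 0.00000 - 0.00000 + 0.00000 - 0.00000
= 0.95708.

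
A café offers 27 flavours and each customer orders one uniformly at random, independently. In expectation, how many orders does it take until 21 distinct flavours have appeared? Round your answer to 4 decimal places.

Going from k to k+1 distinct takes a geometric number of orders with mean 27/(27-k).
Sum over k = 0,...,20: E = 27/27 + 27/26 + 27/25 + ... + 27/8 + 27/7 = 38.91933.

38.9193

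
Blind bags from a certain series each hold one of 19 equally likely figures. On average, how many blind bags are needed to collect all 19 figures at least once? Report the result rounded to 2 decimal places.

After k distinct figures have appeared, the next blind bag gives a new one with probability (19-k)/19, so the expected wait for the (k+1)-th is 19/(19-k).
E[T] = 19/19 + 19/18 + 19/17 + ... + 19/2 + 19/1 = 19·H_{19}.
H_{19} = 3.548, so E[T] = 67.407.

67.41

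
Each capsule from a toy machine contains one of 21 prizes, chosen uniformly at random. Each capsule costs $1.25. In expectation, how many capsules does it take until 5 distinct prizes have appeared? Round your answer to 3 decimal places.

5.557

With k distinct prizes already seen, the next new one arrives after an expected 21/(21-k) capsules.
Sum over k = 0,...,4: E = 21/21 + 21/20 + 21/19 + 21/18 + 21/17 = 5.5572.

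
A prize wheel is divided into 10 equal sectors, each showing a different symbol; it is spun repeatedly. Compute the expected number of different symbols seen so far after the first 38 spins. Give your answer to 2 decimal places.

For each symbol, P(seen in 38 spins) = 1 - (9/10)^38 = 0.982.
By linearity of expectation, E[distinct seen] = 10·(1 - (9/10)^38) = 9.818.

9.82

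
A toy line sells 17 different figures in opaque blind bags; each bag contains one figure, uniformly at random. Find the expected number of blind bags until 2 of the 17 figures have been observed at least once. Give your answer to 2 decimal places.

2.06

With k distinct figures already seen, the next new one arrives after an expected 17/(17-k) blind bags.
Sum over k = 0,...,1: E = 17/17 + 17/16 = 2.063.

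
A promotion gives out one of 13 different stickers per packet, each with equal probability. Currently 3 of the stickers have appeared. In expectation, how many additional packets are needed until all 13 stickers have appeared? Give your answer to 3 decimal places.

38.077

The wait to go from k to k+1 distinct stickers is geometric with mean 13/(13-k).
Sum over k = 3,...,12: E = 13/10 + 13/9 + 13/8 + ... + 13/2 + 13/1 = 38.0766.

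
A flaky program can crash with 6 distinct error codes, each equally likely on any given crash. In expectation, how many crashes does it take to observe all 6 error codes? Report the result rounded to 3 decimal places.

After k distinct error codes have appeared, the next crash gives a new one with probability (6-k)/6, so the expected wait for the (k+1)-th is 6/(6-k).
E[T] = 6/6 + 6/5 + 6/4 + 6/3 + 6/2 + 6/1 = 6·H_{6}.
H_{6} = 2.4500, so E[T] = 14.7000.

14.700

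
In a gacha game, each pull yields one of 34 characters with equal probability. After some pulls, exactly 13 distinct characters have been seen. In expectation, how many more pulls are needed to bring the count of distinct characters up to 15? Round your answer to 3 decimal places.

The wait to go from k to k+1 distinct characters is geometric with mean 34/(34-k).
Sum over k = 13,...,14: E = 34/21 + 34/20 = 3.3190.

3.319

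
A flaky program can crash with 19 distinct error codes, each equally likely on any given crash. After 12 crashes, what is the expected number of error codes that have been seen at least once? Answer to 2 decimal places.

9.07

For each error code, P(seen in 12 crashes) = 1 - (18/19)^12 = 0.477.
By linearity of expectation, E[distinct seen] = 19·(1 - (18/19)^12) = 9.069.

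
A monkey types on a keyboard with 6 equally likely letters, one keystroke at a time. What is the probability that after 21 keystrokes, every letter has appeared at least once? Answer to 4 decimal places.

Let A_i be the event that letter i is missing after 21 keystrokes. By inclusion–exclusion on the A_i,
P(all seen) = Σ_{j=0}^{6} (-1)^j C(6,j)((6-j)/6)^21
= 1.00000 - 0.13042 + 0.00301 - 0.00001 + 0.00000 - 0.00000 + 0.00000
= 0.87258.

0.8726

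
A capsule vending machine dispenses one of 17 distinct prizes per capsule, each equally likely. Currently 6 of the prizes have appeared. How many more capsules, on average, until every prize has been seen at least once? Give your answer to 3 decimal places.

51.338

From k distinct to k+1 distinct takes on average 17/(17-k) capsules.
Sum over k = 6,...,16: E = 17/11 + 17/10 + 17/9 + ... + 17/2 + 17/1 = 51.3379.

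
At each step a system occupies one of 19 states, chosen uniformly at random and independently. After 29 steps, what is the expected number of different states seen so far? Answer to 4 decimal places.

15.0390

For each state, P(seen in 29 steps) = 1 - (18/19)^29 = 0.79153.
By linearity of expectation, E[distinct seen] = 19·(1 - (18/19)^29) = 15.03903.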